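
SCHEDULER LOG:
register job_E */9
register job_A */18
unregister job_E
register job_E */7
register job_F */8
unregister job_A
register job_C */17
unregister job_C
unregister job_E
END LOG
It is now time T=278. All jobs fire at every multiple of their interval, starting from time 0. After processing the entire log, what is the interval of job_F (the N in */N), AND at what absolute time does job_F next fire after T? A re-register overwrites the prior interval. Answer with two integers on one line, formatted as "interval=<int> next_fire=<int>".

Answer: interval=8 next_fire=280

Derivation:
Op 1: register job_E */9 -> active={job_E:*/9}
Op 2: register job_A */18 -> active={job_A:*/18, job_E:*/9}
Op 3: unregister job_E -> active={job_A:*/18}
Op 4: register job_E */7 -> active={job_A:*/18, job_E:*/7}
Op 5: register job_F */8 -> active={job_A:*/18, job_E:*/7, job_F:*/8}
Op 6: unregister job_A -> active={job_E:*/7, job_F:*/8}
Op 7: register job_C */17 -> active={job_C:*/17, job_E:*/7, job_F:*/8}
Op 8: unregister job_C -> active={job_E:*/7, job_F:*/8}
Op 9: unregister job_E -> active={job_F:*/8}
Final interval of job_F = 8
Next fire of job_F after T=278: (278//8+1)*8 = 280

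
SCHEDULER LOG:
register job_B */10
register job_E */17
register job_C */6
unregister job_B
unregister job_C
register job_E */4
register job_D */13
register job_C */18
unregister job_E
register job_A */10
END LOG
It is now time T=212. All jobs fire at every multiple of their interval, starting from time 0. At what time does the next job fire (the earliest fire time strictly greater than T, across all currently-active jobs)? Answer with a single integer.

Answer: 216

Derivation:
Op 1: register job_B */10 -> active={job_B:*/10}
Op 2: register job_E */17 -> active={job_B:*/10, job_E:*/17}
Op 3: register job_C */6 -> active={job_B:*/10, job_C:*/6, job_E:*/17}
Op 4: unregister job_B -> active={job_C:*/6, job_E:*/17}
Op 5: unregister job_C -> active={job_E:*/17}
Op 6: register job_E */4 -> active={job_E:*/4}
Op 7: register job_D */13 -> active={job_D:*/13, job_E:*/4}
Op 8: register job_C */18 -> active={job_C:*/18, job_D:*/13, job_E:*/4}
Op 9: unregister job_E -> active={job_C:*/18, job_D:*/13}
Op 10: register job_A */10 -> active={job_A:*/10, job_C:*/18, job_D:*/13}
  job_A: interval 10, next fire after T=212 is 220
  job_C: interval 18, next fire after T=212 is 216
  job_D: interval 13, next fire after T=212 is 221
Earliest fire time = 216 (job job_C)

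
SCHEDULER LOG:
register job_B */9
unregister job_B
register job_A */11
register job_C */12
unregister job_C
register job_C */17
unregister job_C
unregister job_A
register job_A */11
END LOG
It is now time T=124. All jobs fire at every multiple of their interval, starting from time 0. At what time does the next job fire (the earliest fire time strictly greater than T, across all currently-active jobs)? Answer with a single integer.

Answer: 132

Derivation:
Op 1: register job_B */9 -> active={job_B:*/9}
Op 2: unregister job_B -> active={}
Op 3: register job_A */11 -> active={job_A:*/11}
Op 4: register job_C */12 -> active={job_A:*/11, job_C:*/12}
Op 5: unregister job_C -> active={job_A:*/11}
Op 6: register job_C */17 -> active={job_A:*/11, job_C:*/17}
Op 7: unregister job_C -> active={job_A:*/11}
Op 8: unregister job_A -> active={}
Op 9: register job_A */11 -> active={job_A:*/11}
  job_A: interval 11, next fire after T=124 is 132
Earliest fire time = 132 (job job_A)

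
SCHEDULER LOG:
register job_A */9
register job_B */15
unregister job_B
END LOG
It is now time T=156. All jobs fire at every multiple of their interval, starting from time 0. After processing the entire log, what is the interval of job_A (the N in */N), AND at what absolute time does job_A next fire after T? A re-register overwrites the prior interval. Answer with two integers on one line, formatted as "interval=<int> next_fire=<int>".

Answer: interval=9 next_fire=162

Derivation:
Op 1: register job_A */9 -> active={job_A:*/9}
Op 2: register job_B */15 -> active={job_A:*/9, job_B:*/15}
Op 3: unregister job_B -> active={job_A:*/9}
Final interval of job_A = 9
Next fire of job_A after T=156: (156//9+1)*9 = 162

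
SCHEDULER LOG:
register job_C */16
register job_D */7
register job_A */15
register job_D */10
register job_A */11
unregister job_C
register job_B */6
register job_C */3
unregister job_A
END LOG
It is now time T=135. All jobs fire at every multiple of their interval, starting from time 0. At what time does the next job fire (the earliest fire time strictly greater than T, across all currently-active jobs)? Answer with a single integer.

Answer: 138

Derivation:
Op 1: register job_C */16 -> active={job_C:*/16}
Op 2: register job_D */7 -> active={job_C:*/16, job_D:*/7}
Op 3: register job_A */15 -> active={job_A:*/15, job_C:*/16, job_D:*/7}
Op 4: register job_D */10 -> active={job_A:*/15, job_C:*/16, job_D:*/10}
Op 5: register job_A */11 -> active={job_A:*/11, job_C:*/16, job_D:*/10}
Op 6: unregister job_C -> active={job_A:*/11, job_D:*/10}
Op 7: register job_B */6 -> active={job_A:*/11, job_B:*/6, job_D:*/10}
Op 8: register job_C */3 -> active={job_A:*/11, job_B:*/6, job_C:*/3, job_D:*/10}
Op 9: unregister job_A -> active={job_B:*/6, job_C:*/3, job_D:*/10}
  job_B: interval 6, next fire after T=135 is 138
  job_C: interval 3, next fire after T=135 is 138
  job_D: interval 10, next fire after T=135 is 140
Earliest fire time = 138 (job job_B)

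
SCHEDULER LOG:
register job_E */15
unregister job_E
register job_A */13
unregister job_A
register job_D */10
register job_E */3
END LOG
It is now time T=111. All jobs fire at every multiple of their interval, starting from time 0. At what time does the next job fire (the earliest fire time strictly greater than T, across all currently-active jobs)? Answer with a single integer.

Answer: 114

Derivation:
Op 1: register job_E */15 -> active={job_E:*/15}
Op 2: unregister job_E -> active={}
Op 3: register job_A */13 -> active={job_A:*/13}
Op 4: unregister job_A -> active={}
Op 5: register job_D */10 -> active={job_D:*/10}
Op 6: register job_E */3 -> active={job_D:*/10, job_E:*/3}
  job_D: interval 10, next fire after T=111 is 120
  job_E: interval 3, next fire after T=111 is 114
Earliest fire time = 114 (job job_E)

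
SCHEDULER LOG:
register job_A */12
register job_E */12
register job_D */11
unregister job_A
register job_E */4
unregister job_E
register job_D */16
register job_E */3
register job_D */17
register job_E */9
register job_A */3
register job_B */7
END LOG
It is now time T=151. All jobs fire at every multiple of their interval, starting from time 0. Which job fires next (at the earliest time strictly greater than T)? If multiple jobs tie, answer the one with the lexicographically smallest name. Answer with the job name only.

Op 1: register job_A */12 -> active={job_A:*/12}
Op 2: register job_E */12 -> active={job_A:*/12, job_E:*/12}
Op 3: register job_D */11 -> active={job_A:*/12, job_D:*/11, job_E:*/12}
Op 4: unregister job_A -> active={job_D:*/11, job_E:*/12}
Op 5: register job_E */4 -> active={job_D:*/11, job_E:*/4}
Op 6: unregister job_E -> active={job_D:*/11}
Op 7: register job_D */16 -> active={job_D:*/16}
Op 8: register job_E */3 -> active={job_D:*/16, job_E:*/3}
Op 9: register job_D */17 -> active={job_D:*/17, job_E:*/3}
Op 10: register job_E */9 -> active={job_D:*/17, job_E:*/9}
Op 11: register job_A */3 -> active={job_A:*/3, job_D:*/17, job_E:*/9}
Op 12: register job_B */7 -> active={job_A:*/3, job_B:*/7, job_D:*/17, job_E:*/9}
  job_A: interval 3, next fire after T=151 is 153
  job_B: interval 7, next fire after T=151 is 154
  job_D: interval 17, next fire after T=151 is 153
  job_E: interval 9, next fire after T=151 is 153
Earliest = 153, winner (lex tiebreak) = job_A

Answer: job_A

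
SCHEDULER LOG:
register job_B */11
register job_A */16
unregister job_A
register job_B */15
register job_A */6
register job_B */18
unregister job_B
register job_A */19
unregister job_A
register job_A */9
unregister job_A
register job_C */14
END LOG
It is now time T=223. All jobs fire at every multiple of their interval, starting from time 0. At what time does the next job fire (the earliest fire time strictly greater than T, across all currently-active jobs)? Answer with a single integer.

Op 1: register job_B */11 -> active={job_B:*/11}
Op 2: register job_A */16 -> active={job_A:*/16, job_B:*/11}
Op 3: unregister job_A -> active={job_B:*/11}
Op 4: register job_B */15 -> active={job_B:*/15}
Op 5: register job_A */6 -> active={job_A:*/6, job_B:*/15}
Op 6: register job_B */18 -> active={job_A:*/6, job_B:*/18}
Op 7: unregister job_B -> active={job_A:*/6}
Op 8: register job_A */19 -> active={job_A:*/19}
Op 9: unregister job_A -> active={}
Op 10: register job_A */9 -> active={job_A:*/9}
Op 11: unregister job_A -> active={}
Op 12: register job_C */14 -> active={job_C:*/14}
  job_C: interval 14, next fire after T=223 is 224
Earliest fire time = 224 (job job_C)

Answer: 224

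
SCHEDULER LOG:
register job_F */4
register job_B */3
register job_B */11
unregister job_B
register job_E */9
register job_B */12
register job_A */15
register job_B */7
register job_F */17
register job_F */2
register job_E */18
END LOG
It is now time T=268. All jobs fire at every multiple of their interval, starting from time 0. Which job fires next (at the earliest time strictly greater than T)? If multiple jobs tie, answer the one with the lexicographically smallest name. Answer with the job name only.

Op 1: register job_F */4 -> active={job_F:*/4}
Op 2: register job_B */3 -> active={job_B:*/3, job_F:*/4}
Op 3: register job_B */11 -> active={job_B:*/11, job_F:*/4}
Op 4: unregister job_B -> active={job_F:*/4}
Op 5: register job_E */9 -> active={job_E:*/9, job_F:*/4}
Op 6: register job_B */12 -> active={job_B:*/12, job_E:*/9, job_F:*/4}
Op 7: register job_A */15 -> active={job_A:*/15, job_B:*/12, job_E:*/9, job_F:*/4}
Op 8: register job_B */7 -> active={job_A:*/15, job_B:*/7, job_E:*/9, job_F:*/4}
Op 9: register job_F */17 -> active={job_A:*/15, job_B:*/7, job_E:*/9, job_F:*/17}
Op 10: register job_F */2 -> active={job_A:*/15, job_B:*/7, job_E:*/9, job_F:*/2}
Op 11: register job_E */18 -> active={job_A:*/15, job_B:*/7, job_E:*/18, job_F:*/2}
  job_A: interval 15, next fire after T=268 is 270
  job_B: interval 7, next fire after T=268 is 273
  job_E: interval 18, next fire after T=268 is 270
  job_F: interval 2, next fire after T=268 is 270
Earliest = 270, winner (lex tiebreak) = job_A

Answer: job_A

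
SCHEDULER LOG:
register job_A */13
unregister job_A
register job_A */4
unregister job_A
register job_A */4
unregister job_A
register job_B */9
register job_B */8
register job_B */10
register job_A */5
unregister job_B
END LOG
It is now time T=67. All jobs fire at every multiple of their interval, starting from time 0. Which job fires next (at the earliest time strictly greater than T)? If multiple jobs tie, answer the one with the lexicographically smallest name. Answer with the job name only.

Op 1: register job_A */13 -> active={job_A:*/13}
Op 2: unregister job_A -> active={}
Op 3: register job_A */4 -> active={job_A:*/4}
Op 4: unregister job_A -> active={}
Op 5: register job_A */4 -> active={job_A:*/4}
Op 6: unregister job_A -> active={}
Op 7: register job_B */9 -> active={job_B:*/9}
Op 8: register job_B */8 -> active={job_B:*/8}
Op 9: register job_B */10 -> active={job_B:*/10}
Op 10: register job_A */5 -> active={job_A:*/5, job_B:*/10}
Op 11: unregister job_B -> active={job_A:*/5}
  job_A: interval 5, next fire after T=67 is 70
Earliest = 70, winner (lex tiebreak) = job_A

Answer: job_A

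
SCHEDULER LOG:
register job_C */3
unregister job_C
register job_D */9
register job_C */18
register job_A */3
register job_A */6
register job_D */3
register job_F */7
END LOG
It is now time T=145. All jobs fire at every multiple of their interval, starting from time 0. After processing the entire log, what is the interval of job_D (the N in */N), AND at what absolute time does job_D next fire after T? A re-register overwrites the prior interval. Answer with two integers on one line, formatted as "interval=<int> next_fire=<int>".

Op 1: register job_C */3 -> active={job_C:*/3}
Op 2: unregister job_C -> active={}
Op 3: register job_D */9 -> active={job_D:*/9}
Op 4: register job_C */18 -> active={job_C:*/18, job_D:*/9}
Op 5: register job_A */3 -> active={job_A:*/3, job_C:*/18, job_D:*/9}
Op 6: register job_A */6 -> active={job_A:*/6, job_C:*/18, job_D:*/9}
Op 7: register job_D */3 -> active={job_A:*/6, job_C:*/18, job_D:*/3}
Op 8: register job_F */7 -> active={job_A:*/6, job_C:*/18, job_D:*/3, job_F:*/7}
Final interval of job_D = 3
Next fire of job_D after T=145: (145//3+1)*3 = 147

Answer: interval=3 next_fire=147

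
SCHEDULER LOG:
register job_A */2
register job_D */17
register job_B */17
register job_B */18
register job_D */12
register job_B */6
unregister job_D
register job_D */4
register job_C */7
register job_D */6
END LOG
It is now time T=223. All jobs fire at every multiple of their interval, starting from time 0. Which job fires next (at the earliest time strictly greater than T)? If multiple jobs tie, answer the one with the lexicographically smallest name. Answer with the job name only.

Answer: job_A

Derivation:
Op 1: register job_A */2 -> active={job_A:*/2}
Op 2: register job_D */17 -> active={job_A:*/2, job_D:*/17}
Op 3: register job_B */17 -> active={job_A:*/2, job_B:*/17, job_D:*/17}
Op 4: register job_B */18 -> active={job_A:*/2, job_B:*/18, job_D:*/17}
Op 5: register job_D */12 -> active={job_A:*/2, job_B:*/18, job_D:*/12}
Op 6: register job_B */6 -> active={job_A:*/2, job_B:*/6, job_D:*/12}
Op 7: unregister job_D -> active={job_A:*/2, job_B:*/6}
Op 8: register job_D */4 -> active={job_A:*/2, job_B:*/6, job_D:*/4}
Op 9: register job_C */7 -> active={job_A:*/2, job_B:*/6, job_C:*/7, job_D:*/4}
Op 10: register job_D */6 -> active={job_A:*/2, job_B:*/6, job_C:*/7, job_D:*/6}
  job_A: interval 2, next fire after T=223 is 224
  job_B: interval 6, next fire after T=223 is 228
  job_C: interval 7, next fire after T=223 is 224
  job_D: interval 6, next fire after T=223 is 228
Earliest = 224, winner (lex tiebreak) = job_A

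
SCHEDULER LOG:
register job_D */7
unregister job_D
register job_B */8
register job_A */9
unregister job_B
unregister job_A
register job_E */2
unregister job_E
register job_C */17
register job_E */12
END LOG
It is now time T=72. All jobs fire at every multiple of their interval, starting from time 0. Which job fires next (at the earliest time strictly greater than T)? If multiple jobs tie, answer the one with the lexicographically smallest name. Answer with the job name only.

Op 1: register job_D */7 -> active={job_D:*/7}
Op 2: unregister job_D -> active={}
Op 3: register job_B */8 -> active={job_B:*/8}
Op 4: register job_A */9 -> active={job_A:*/9, job_B:*/8}
Op 5: unregister job_B -> active={job_A:*/9}
Op 6: unregister job_A -> active={}
Op 7: register job_E */2 -> active={job_E:*/2}
Op 8: unregister job_E -> active={}
Op 9: register job_C */17 -> active={job_C:*/17}
Op 10: register job_E */12 -> active={job_C:*/17, job_E:*/12}
  job_C: interval 17, next fire after T=72 is 85
  job_E: interval 12, next fire after T=72 is 84
Earliest = 84, winner (lex tiebreak) = job_E

Answer: job_E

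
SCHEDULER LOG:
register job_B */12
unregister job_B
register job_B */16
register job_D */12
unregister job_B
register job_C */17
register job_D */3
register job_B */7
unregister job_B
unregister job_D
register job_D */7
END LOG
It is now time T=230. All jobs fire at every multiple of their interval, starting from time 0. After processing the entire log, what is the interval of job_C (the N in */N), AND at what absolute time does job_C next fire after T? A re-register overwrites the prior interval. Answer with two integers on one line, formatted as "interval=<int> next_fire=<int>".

Answer: interval=17 next_fire=238

Derivation:
Op 1: register job_B */12 -> active={job_B:*/12}
Op 2: unregister job_B -> active={}
Op 3: register job_B */16 -> active={job_B:*/16}
Op 4: register job_D */12 -> active={job_B:*/16, job_D:*/12}
Op 5: unregister job_B -> active={job_D:*/12}
Op 6: register job_C */17 -> active={job_C:*/17, job_D:*/12}
Op 7: register job_D */3 -> active={job_C:*/17, job_D:*/3}
Op 8: register job_B */7 -> active={job_B:*/7, job_C:*/17, job_D:*/3}
Op 9: unregister job_B -> active={job_C:*/17, job_D:*/3}
Op 10: unregister job_D -> active={job_C:*/17}
Op 11: register job_D */7 -> active={job_C:*/17, job_D:*/7}
Final interval of job_C = 17
Next fire of job_C after T=230: (230//17+1)*17 = 238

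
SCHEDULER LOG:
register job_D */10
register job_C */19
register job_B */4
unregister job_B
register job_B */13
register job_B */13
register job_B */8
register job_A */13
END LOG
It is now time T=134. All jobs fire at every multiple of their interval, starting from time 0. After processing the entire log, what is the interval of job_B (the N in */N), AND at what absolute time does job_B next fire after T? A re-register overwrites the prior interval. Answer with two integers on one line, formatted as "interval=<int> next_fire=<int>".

Op 1: register job_D */10 -> active={job_D:*/10}
Op 2: register job_C */19 -> active={job_C:*/19, job_D:*/10}
Op 3: register job_B */4 -> active={job_B:*/4, job_C:*/19, job_D:*/10}
Op 4: unregister job_B -> active={job_C:*/19, job_D:*/10}
Op 5: register job_B */13 -> active={job_B:*/13, job_C:*/19, job_D:*/10}
Op 6: register job_B */13 -> active={job_B:*/13, job_C:*/19, job_D:*/10}
Op 7: register job_B */8 -> active={job_B:*/8, job_C:*/19, job_D:*/10}
Op 8: register job_A */13 -> active={job_A:*/13, job_B:*/8, job_C:*/19, job_D:*/10}
Final interval of job_B = 8
Next fire of job_B after T=134: (134//8+1)*8 = 136

Answer: interval=8 next_fire=136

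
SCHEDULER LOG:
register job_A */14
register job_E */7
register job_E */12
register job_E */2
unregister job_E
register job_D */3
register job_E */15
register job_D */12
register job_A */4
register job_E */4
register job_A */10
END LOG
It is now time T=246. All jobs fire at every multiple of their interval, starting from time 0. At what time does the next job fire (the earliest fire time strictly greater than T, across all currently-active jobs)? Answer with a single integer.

Answer: 248

Derivation:
Op 1: register job_A */14 -> active={job_A:*/14}
Op 2: register job_E */7 -> active={job_A:*/14, job_E:*/7}
Op 3: register job_E */12 -> active={job_A:*/14, job_E:*/12}
Op 4: register job_E */2 -> active={job_A:*/14, job_E:*/2}
Op 5: unregister job_E -> active={job_A:*/14}
Op 6: register job_D */3 -> active={job_A:*/14, job_D:*/3}
Op 7: register job_E */15 -> active={job_A:*/14, job_D:*/3, job_E:*/15}
Op 8: register job_D */12 -> active={job_A:*/14, job_D:*/12, job_E:*/15}
Op 9: register job_A */4 -> active={job_A:*/4, job_D:*/12, job_E:*/15}
Op 10: register job_E */4 -> active={job_A:*/4, job_D:*/12, job_E:*/4}
Op 11: register job_A */10 -> active={job_A:*/10, job_D:*/12, job_E:*/4}
  job_A: interval 10, next fire after T=246 is 250
  job_D: interval 12, next fire after T=246 is 252
  job_E: interval 4, next fire after T=246 is 248
Earliest fire time = 248 (job job_E)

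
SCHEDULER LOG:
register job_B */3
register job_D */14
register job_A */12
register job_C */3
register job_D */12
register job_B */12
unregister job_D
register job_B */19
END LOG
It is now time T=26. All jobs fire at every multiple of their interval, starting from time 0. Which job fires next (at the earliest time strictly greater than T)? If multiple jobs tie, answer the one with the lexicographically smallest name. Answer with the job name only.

Op 1: register job_B */3 -> active={job_B:*/3}
Op 2: register job_D */14 -> active={job_B:*/3, job_D:*/14}
Op 3: register job_A */12 -> active={job_A:*/12, job_B:*/3, job_D:*/14}
Op 4: register job_C */3 -> active={job_A:*/12, job_B:*/3, job_C:*/3, job_D:*/14}
Op 5: register job_D */12 -> active={job_A:*/12, job_B:*/3, job_C:*/3, job_D:*/12}
Op 6: register job_B */12 -> active={job_A:*/12, job_B:*/12, job_C:*/3, job_D:*/12}
Op 7: unregister job_D -> active={job_A:*/12, job_B:*/12, job_C:*/3}
Op 8: register job_B */19 -> active={job_A:*/12, job_B:*/19, job_C:*/3}
  job_A: interval 12, next fire after T=26 is 36
  job_B: interval 19, next fire after T=26 is 38
  job_C: interval 3, next fire after T=26 is 27
Earliest = 27, winner (lex tiebreak) = job_C

Answer: job_C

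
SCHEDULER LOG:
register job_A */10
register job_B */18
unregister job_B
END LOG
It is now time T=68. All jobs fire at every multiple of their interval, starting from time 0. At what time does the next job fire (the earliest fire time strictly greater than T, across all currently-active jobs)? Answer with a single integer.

Op 1: register job_A */10 -> active={job_A:*/10}
Op 2: register job_B */18 -> active={job_A:*/10, job_B:*/18}
Op 3: unregister job_B -> active={job_A:*/10}
  job_A: interval 10, next fire after T=68 is 70
Earliest fire time = 70 (job job_A)

Answer: 70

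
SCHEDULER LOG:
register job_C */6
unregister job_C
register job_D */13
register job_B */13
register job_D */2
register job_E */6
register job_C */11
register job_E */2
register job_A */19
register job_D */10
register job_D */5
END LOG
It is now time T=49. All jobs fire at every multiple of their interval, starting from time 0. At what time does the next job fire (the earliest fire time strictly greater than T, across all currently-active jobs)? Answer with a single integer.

Op 1: register job_C */6 -> active={job_C:*/6}
Op 2: unregister job_C -> active={}
Op 3: register job_D */13 -> active={job_D:*/13}
Op 4: register job_B */13 -> active={job_B:*/13, job_D:*/13}
Op 5: register job_D */2 -> active={job_B:*/13, job_D:*/2}
Op 6: register job_E */6 -> active={job_B:*/13, job_D:*/2, job_E:*/6}
Op 7: register job_C */11 -> active={job_B:*/13, job_C:*/11, job_D:*/2, job_E:*/6}
Op 8: register job_E */2 -> active={job_B:*/13, job_C:*/11, job_D:*/2, job_E:*/2}
Op 9: register job_A */19 -> active={job_A:*/19, job_B:*/13, job_C:*/11, job_D:*/2, job_E:*/2}
Op 10: register job_D */10 -> active={job_A:*/19, job_B:*/13, job_C:*/11, job_D:*/10, job_E:*/2}
Op 11: register job_D */5 -> active={job_A:*/19, job_B:*/13, job_C:*/11, job_D:*/5, job_E:*/2}
  job_A: interval 19, next fire after T=49 is 57
  job_B: interval 13, next fire after T=49 is 52
  job_C: interval 11, next fire after T=49 is 55
  job_D: interval 5, next fire after T=49 is 50
  job_E: interval 2, next fire after T=49 is 50
Earliest fire time = 50 (job job_D)

Answer: 50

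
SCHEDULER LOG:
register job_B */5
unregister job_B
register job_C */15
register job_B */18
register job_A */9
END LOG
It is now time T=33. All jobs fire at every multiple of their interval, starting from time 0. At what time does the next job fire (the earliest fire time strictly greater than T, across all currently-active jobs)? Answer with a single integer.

Answer: 36

Derivation:
Op 1: register job_B */5 -> active={job_B:*/5}
Op 2: unregister job_B -> active={}
Op 3: register job_C */15 -> active={job_C:*/15}
Op 4: register job_B */18 -> active={job_B:*/18, job_C:*/15}
Op 5: register job_A */9 -> active={job_A:*/9, job_B:*/18, job_C:*/15}
  job_A: interval 9, next fire after T=33 is 36
  job_B: interval 18, next fire after T=33 is 36
  job_C: interval 15, next fire after T=33 is 45
Earliest fire time = 36 (job job_A)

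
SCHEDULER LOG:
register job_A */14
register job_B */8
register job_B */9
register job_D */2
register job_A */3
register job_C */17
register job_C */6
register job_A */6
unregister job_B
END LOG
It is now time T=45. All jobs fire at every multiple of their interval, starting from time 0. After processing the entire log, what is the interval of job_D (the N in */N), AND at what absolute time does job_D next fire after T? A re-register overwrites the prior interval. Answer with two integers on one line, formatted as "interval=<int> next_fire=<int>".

Op 1: register job_A */14 -> active={job_A:*/14}
Op 2: register job_B */8 -> active={job_A:*/14, job_B:*/8}
Op 3: register job_B */9 -> active={job_A:*/14, job_B:*/9}
Op 4: register job_D */2 -> active={job_A:*/14, job_B:*/9, job_D:*/2}
Op 5: register job_A */3 -> active={job_A:*/3, job_B:*/9, job_D:*/2}
Op 6: register job_C */17 -> active={job_A:*/3, job_B:*/9, job_C:*/17, job_D:*/2}
Op 7: register job_C */6 -> active={job_A:*/3, job_B:*/9, job_C:*/6, job_D:*/2}
Op 8: register job_A */6 -> active={job_A:*/6, job_B:*/9, job_C:*/6, job_D:*/2}
Op 9: unregister job_B -> active={job_A:*/6, job_C:*/6, job_D:*/2}
Final interval of job_D = 2
Next fire of job_D after T=45: (45//2+1)*2 = 46

Answer: interval=2 next_fire=46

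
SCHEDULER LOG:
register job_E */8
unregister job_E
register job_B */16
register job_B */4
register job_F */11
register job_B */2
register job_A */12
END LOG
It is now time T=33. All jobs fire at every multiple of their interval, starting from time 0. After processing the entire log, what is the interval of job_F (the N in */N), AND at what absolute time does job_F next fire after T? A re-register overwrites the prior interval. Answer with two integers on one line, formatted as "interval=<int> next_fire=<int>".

Op 1: register job_E */8 -> active={job_E:*/8}
Op 2: unregister job_E -> active={}
Op 3: register job_B */16 -> active={job_B:*/16}
Op 4: register job_B */4 -> active={job_B:*/4}
Op 5: register job_F */11 -> active={job_B:*/4, job_F:*/11}
Op 6: register job_B */2 -> active={job_B:*/2, job_F:*/11}
Op 7: register job_A */12 -> active={job_A:*/12, job_B:*/2, job_F:*/11}
Final interval of job_F = 11
Next fire of job_F after T=33: (33//11+1)*11 = 44

Answer: interval=11 next_fire=44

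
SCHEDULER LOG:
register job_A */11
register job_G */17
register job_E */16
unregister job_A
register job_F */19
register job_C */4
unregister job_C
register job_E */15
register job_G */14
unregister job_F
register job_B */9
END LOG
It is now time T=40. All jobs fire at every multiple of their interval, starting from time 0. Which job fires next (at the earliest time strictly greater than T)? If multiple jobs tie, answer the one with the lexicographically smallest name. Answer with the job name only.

Op 1: register job_A */11 -> active={job_A:*/11}
Op 2: register job_G */17 -> active={job_A:*/11, job_G:*/17}
Op 3: register job_E */16 -> active={job_A:*/11, job_E:*/16, job_G:*/17}
Op 4: unregister job_A -> active={job_E:*/16, job_G:*/17}
Op 5: register job_F */19 -> active={job_E:*/16, job_F:*/19, job_G:*/17}
Op 6: register job_C */4 -> active={job_C:*/4, job_E:*/16, job_F:*/19, job_G:*/17}
Op 7: unregister job_C -> active={job_E:*/16, job_F:*/19, job_G:*/17}
Op 8: register job_E */15 -> active={job_E:*/15, job_F:*/19, job_G:*/17}
Op 9: register job_G */14 -> active={job_E:*/15, job_F:*/19, job_G:*/14}
Op 10: unregister job_F -> active={job_E:*/15, job_G:*/14}
Op 11: register job_B */9 -> active={job_B:*/9, job_E:*/15, job_G:*/14}
  job_B: interval 9, next fire after T=40 is 45
  job_E: interval 15, next fire after T=40 is 45
  job_G: interval 14, next fire after T=40 is 42
Earliest = 42, winner (lex tiebreak) = job_G

Answer: job_G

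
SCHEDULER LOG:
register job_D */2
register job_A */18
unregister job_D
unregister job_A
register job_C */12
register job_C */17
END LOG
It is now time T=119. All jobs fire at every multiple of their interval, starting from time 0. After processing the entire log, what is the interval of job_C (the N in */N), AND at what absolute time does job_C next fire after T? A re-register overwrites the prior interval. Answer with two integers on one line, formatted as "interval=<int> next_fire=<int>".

Answer: interval=17 next_fire=136

Derivation:
Op 1: register job_D */2 -> active={job_D:*/2}
Op 2: register job_A */18 -> active={job_A:*/18, job_D:*/2}
Op 3: unregister job_D -> active={job_A:*/18}
Op 4: unregister job_A -> active={}
Op 5: register job_C */12 -> active={job_C:*/12}
Op 6: register job_C */17 -> active={job_C:*/17}
Final interval of job_C = 17
Next fire of job_C after T=119: (119//17+1)*17 = 136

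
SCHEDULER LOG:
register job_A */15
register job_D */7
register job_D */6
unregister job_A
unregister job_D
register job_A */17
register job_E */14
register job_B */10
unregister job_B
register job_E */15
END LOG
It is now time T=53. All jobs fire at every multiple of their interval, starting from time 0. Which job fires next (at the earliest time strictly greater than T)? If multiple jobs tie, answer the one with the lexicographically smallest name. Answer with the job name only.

Op 1: register job_A */15 -> active={job_A:*/15}
Op 2: register job_D */7 -> active={job_A:*/15, job_D:*/7}
Op 3: register job_D */6 -> active={job_A:*/15, job_D:*/6}
Op 4: unregister job_A -> active={job_D:*/6}
Op 5: unregister job_D -> active={}
Op 6: register job_A */17 -> active={job_A:*/17}
Op 7: register job_E */14 -> active={job_A:*/17, job_E:*/14}
Op 8: register job_B */10 -> active={job_A:*/17, job_B:*/10, job_E:*/14}
Op 9: unregister job_B -> active={job_A:*/17, job_E:*/14}
Op 10: register job_E */15 -> active={job_A:*/17, job_E:*/15}
  job_A: interval 17, next fire after T=53 is 68
  job_E: interval 15, next fire after T=53 is 60
Earliest = 60, winner (lex tiebreak) = job_E

Answer: job_E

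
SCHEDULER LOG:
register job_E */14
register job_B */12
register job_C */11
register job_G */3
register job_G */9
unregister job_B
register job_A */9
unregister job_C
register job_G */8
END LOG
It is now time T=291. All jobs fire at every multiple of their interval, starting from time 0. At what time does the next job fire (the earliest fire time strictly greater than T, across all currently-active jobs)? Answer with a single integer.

Answer: 294

Derivation:
Op 1: register job_E */14 -> active={job_E:*/14}
Op 2: register job_B */12 -> active={job_B:*/12, job_E:*/14}
Op 3: register job_C */11 -> active={job_B:*/12, job_C:*/11, job_E:*/14}
Op 4: register job_G */3 -> active={job_B:*/12, job_C:*/11, job_E:*/14, job_G:*/3}
Op 5: register job_G */9 -> active={job_B:*/12, job_C:*/11, job_E:*/14, job_G:*/9}
Op 6: unregister job_B -> active={job_C:*/11, job_E:*/14, job_G:*/9}
Op 7: register job_A */9 -> active={job_A:*/9, job_C:*/11, job_E:*/14, job_G:*/9}
Op 8: unregister job_C -> active={job_A:*/9, job_E:*/14, job_G:*/9}
Op 9: register job_G */8 -> active={job_A:*/9, job_E:*/14, job_G:*/8}
  job_A: interval 9, next fire after T=291 is 297
  job_E: interval 14, next fire after T=291 is 294
  job_G: interval 8, next fire after T=291 is 296
Earliest fire time = 294 (job job_E)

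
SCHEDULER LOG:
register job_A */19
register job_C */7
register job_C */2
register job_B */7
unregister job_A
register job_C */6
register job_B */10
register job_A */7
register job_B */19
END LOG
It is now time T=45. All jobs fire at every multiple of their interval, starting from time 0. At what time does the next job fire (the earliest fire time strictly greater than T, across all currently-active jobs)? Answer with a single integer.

Answer: 48

Derivation:
Op 1: register job_A */19 -> active={job_A:*/19}
Op 2: register job_C */7 -> active={job_A:*/19, job_C:*/7}
Op 3: register job_C */2 -> active={job_A:*/19, job_C:*/2}
Op 4: register job_B */7 -> active={job_A:*/19, job_B:*/7, job_C:*/2}
Op 5: unregister job_A -> active={job_B:*/7, job_C:*/2}
Op 6: register job_C */6 -> active={job_B:*/7, job_C:*/6}
Op 7: register job_B */10 -> active={job_B:*/10, job_C:*/6}
Op 8: register job_A */7 -> active={job_A:*/7, job_B:*/10, job_C:*/6}
Op 9: register job_B */19 -> active={job_A:*/7, job_B:*/19, job_C:*/6}
  job_A: interval 7, next fire after T=45 is 49
  job_B: interval 19, next fire after T=45 is 57
  job_C: interval 6, next fire after T=45 is 48
Earliest fire time = 48 (job job_C)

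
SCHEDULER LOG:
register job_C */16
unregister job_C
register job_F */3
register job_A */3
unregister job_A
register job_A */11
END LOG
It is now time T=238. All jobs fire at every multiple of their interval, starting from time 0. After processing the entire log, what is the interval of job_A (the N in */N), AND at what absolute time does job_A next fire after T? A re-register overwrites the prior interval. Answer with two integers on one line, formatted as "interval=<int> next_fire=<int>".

Answer: interval=11 next_fire=242

Derivation:
Op 1: register job_C */16 -> active={job_C:*/16}
Op 2: unregister job_C -> active={}
Op 3: register job_F */3 -> active={job_F:*/3}
Op 4: register job_A */3 -> active={job_A:*/3, job_F:*/3}
Op 5: unregister job_A -> active={job_F:*/3}
Op 6: register job_A */11 -> active={job_A:*/11, job_F:*/3}
Final interval of job_A = 11
Next fire of job_A after T=238: (238//11+1)*11 = 242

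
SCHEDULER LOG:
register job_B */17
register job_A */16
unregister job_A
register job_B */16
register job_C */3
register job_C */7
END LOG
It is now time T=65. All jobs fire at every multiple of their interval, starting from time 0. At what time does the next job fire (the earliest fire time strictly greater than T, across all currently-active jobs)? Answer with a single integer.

Answer: 70

Derivation:
Op 1: register job_B */17 -> active={job_B:*/17}
Op 2: register job_A */16 -> active={job_A:*/16, job_B:*/17}
Op 3: unregister job_A -> active={job_B:*/17}
Op 4: register job_B */16 -> active={job_B:*/16}
Op 5: register job_C */3 -> active={job_B:*/16, job_C:*/3}
Op 6: register job_C */7 -> active={job_B:*/16, job_C:*/7}
  job_B: interval 16, next fire after T=65 is 80
  job_C: interval 7, next fire after T=65 is 70
Earliest fire time = 70 (job job_C)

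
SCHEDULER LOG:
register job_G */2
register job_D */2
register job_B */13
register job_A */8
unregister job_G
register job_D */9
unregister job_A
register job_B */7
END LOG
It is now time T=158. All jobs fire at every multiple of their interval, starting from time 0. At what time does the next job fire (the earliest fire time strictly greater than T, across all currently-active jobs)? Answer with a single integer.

Answer: 161

Derivation:
Op 1: register job_G */2 -> active={job_G:*/2}
Op 2: register job_D */2 -> active={job_D:*/2, job_G:*/2}
Op 3: register job_B */13 -> active={job_B:*/13, job_D:*/2, job_G:*/2}
Op 4: register job_A */8 -> active={job_A:*/8, job_B:*/13, job_D:*/2, job_G:*/2}
Op 5: unregister job_G -> active={job_A:*/8, job_B:*/13, job_D:*/2}
Op 6: register job_D */9 -> active={job_A:*/8, job_B:*/13, job_D:*/9}
Op 7: unregister job_A -> active={job_B:*/13, job_D:*/9}
Op 8: register job_B */7 -> active={job_B:*/7, job_D:*/9}
  job_B: interval 7, next fire after T=158 is 161
  job_D: interval 9, next fire after T=158 is 162
Earliest fire time = 161 (job job_B)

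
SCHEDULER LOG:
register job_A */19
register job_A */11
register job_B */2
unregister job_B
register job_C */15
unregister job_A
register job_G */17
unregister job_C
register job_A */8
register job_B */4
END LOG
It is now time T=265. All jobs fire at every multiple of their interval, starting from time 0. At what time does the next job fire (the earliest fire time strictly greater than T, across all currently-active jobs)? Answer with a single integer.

Op 1: register job_A */19 -> active={job_A:*/19}
Op 2: register job_A */11 -> active={job_A:*/11}
Op 3: register job_B */2 -> active={job_A:*/11, job_B:*/2}
Op 4: unregister job_B -> active={job_A:*/11}
Op 5: register job_C */15 -> active={job_A:*/11, job_C:*/15}
Op 6: unregister job_A -> active={job_C:*/15}
Op 7: register job_G */17 -> active={job_C:*/15, job_G:*/17}
Op 8: unregister job_C -> active={job_G:*/17}
Op 9: register job_A */8 -> active={job_A:*/8, job_G:*/17}
Op 10: register job_B */4 -> active={job_A:*/8, job_B:*/4, job_G:*/17}
  job_A: interval 8, next fire after T=265 is 272
  job_B: interval 4, next fire after T=265 is 268
  job_G: interval 17, next fire after T=265 is 272
Earliest fire time = 268 (job job_B)

Answer: 268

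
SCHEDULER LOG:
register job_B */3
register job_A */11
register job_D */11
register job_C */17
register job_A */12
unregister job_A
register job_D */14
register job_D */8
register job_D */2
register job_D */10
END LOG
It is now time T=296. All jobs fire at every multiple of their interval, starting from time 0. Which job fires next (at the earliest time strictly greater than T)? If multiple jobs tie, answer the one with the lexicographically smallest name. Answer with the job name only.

Answer: job_B

Derivation:
Op 1: register job_B */3 -> active={job_B:*/3}
Op 2: register job_A */11 -> active={job_A:*/11, job_B:*/3}
Op 3: register job_D */11 -> active={job_A:*/11, job_B:*/3, job_D:*/11}
Op 4: register job_C */17 -> active={job_A:*/11, job_B:*/3, job_C:*/17, job_D:*/11}
Op 5: register job_A */12 -> active={job_A:*/12, job_B:*/3, job_C:*/17, job_D:*/11}
Op 6: unregister job_A -> active={job_B:*/3, job_C:*/17, job_D:*/11}
Op 7: register job_D */14 -> active={job_B:*/3, job_C:*/17, job_D:*/14}
Op 8: register job_D */8 -> active={job_B:*/3, job_C:*/17, job_D:*/8}
Op 9: register job_D */2 -> active={job_B:*/3, job_C:*/17, job_D:*/2}
Op 10: register job_D */10 -> active={job_B:*/3, job_C:*/17, job_D:*/10}
  job_B: interval 3, next fire after T=296 is 297
  job_C: interval 17, next fire after T=296 is 306
  job_D: interval 10, next fire after T=296 is 300
Earliest = 297, winner (lex tiebreak) = job_B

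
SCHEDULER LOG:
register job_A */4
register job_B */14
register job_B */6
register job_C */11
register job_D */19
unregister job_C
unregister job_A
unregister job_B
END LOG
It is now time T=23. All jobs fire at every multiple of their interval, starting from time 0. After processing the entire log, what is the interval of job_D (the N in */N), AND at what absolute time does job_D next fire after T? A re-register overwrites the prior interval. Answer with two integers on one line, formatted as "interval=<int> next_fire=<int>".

Op 1: register job_A */4 -> active={job_A:*/4}
Op 2: register job_B */14 -> active={job_A:*/4, job_B:*/14}
Op 3: register job_B */6 -> active={job_A:*/4, job_B:*/6}
Op 4: register job_C */11 -> active={job_A:*/4, job_B:*/6, job_C:*/11}
Op 5: register job_D */19 -> active={job_A:*/4, job_B:*/6, job_C:*/11, job_D:*/19}
Op 6: unregister job_C -> active={job_A:*/4, job_B:*/6, job_D:*/19}
Op 7: unregister job_A -> active={job_B:*/6, job_D:*/19}
Op 8: unregister job_B -> active={job_D:*/19}
Final interval of job_D = 19
Next fire of job_D after T=23: (23//19+1)*19 = 38

Answer: interval=19 next_fire=38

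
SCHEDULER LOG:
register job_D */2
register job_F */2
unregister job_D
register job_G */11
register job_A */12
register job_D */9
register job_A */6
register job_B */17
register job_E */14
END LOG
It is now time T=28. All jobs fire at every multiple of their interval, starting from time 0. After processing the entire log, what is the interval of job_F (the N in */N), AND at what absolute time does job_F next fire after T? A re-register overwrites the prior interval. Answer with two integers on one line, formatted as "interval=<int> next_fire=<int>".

Op 1: register job_D */2 -> active={job_D:*/2}
Op 2: register job_F */2 -> active={job_D:*/2, job_F:*/2}
Op 3: unregister job_D -> active={job_F:*/2}
Op 4: register job_G */11 -> active={job_F:*/2, job_G:*/11}
Op 5: register job_A */12 -> active={job_A:*/12, job_F:*/2, job_G:*/11}
Op 6: register job_D */9 -> active={job_A:*/12, job_D:*/9, job_F:*/2, job_G:*/11}
Op 7: register job_A */6 -> active={job_A:*/6, job_D:*/9, job_F:*/2, job_G:*/11}
Op 8: register job_B */17 -> active={job_A:*/6, job_B:*/17, job_D:*/9, job_F:*/2, job_G:*/11}
Op 9: register job_E */14 -> active={job_A:*/6, job_B:*/17, job_D:*/9, job_E:*/14, job_F:*/2, job_G:*/11}
Final interval of job_F = 2
Next fire of job_F after T=28: (28//2+1)*2 = 30

Answer: interval=2 next_fire=30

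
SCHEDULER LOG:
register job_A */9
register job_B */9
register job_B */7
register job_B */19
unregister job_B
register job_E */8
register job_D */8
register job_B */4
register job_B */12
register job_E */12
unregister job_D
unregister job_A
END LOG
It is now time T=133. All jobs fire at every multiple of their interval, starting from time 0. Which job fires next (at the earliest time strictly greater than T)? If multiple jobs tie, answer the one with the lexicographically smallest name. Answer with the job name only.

Answer: job_B

Derivation:
Op 1: register job_A */9 -> active={job_A:*/9}
Op 2: register job_B */9 -> active={job_A:*/9, job_B:*/9}
Op 3: register job_B */7 -> active={job_A:*/9, job_B:*/7}
Op 4: register job_B */19 -> active={job_A:*/9, job_B:*/19}
Op 5: unregister job_B -> active={job_A:*/9}
Op 6: register job_E */8 -> active={job_A:*/9, job_E:*/8}
Op 7: register job_D */8 -> active={job_A:*/9, job_D:*/8, job_E:*/8}
Op 8: register job_B */4 -> active={job_A:*/9, job_B:*/4, job_D:*/8, job_E:*/8}
Op 9: register job_B */12 -> active={job_A:*/9, job_B:*/12, job_D:*/8, job_E:*/8}
Op 10: register job_E */12 -> active={job_A:*/9, job_B:*/12, job_D:*/8, job_E:*/12}
Op 11: unregister job_D -> active={job_A:*/9, job_B:*/12, job_E:*/12}
Op 12: unregister job_A -> active={job_B:*/12, job_E:*/12}
  job_B: interval 12, next fire after T=133 is 144
  job_E: interval 12, next fire after T=133 is 144
Earliest = 144, winner (lex tiebreak) = job_B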